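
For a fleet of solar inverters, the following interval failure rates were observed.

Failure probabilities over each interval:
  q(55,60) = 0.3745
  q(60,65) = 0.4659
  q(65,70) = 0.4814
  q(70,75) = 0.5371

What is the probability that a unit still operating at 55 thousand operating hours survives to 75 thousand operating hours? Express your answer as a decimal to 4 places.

The overall survival probability is (1 − 0.3745) × (1 − 0.4659) × (1 − 0.4814) × (1 − 0.5371).
= 0.6255 × 0.5341 × 0.5186 × 0.4629 = 0.080199.

0.0802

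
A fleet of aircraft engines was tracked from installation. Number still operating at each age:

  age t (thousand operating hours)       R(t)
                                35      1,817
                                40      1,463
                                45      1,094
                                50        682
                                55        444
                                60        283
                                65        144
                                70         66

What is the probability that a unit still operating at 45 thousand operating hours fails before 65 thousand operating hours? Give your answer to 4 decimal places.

P(fail before 65 | operational at 45) = 1 − R(65)/R(45) = 1 − 144/1,094 = (950)/1,094 = 0.868373.

0.8684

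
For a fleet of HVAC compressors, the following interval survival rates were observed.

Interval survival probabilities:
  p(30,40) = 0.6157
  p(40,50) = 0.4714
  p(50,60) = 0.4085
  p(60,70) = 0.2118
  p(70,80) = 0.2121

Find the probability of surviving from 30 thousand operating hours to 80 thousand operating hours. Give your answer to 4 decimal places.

P(survive 30→80) = 0.6157 × 0.4714 × 0.4085 × 0.2118 × 0.2121.
= 0.005326.

0.0053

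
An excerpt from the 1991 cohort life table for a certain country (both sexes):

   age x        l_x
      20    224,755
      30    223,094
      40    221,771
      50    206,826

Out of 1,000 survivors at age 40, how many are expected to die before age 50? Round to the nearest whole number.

The relevant probability is 1 − 206,826/221,771 = 0.067389.
Expected number = 1,000 × 0.067389 = 67.

67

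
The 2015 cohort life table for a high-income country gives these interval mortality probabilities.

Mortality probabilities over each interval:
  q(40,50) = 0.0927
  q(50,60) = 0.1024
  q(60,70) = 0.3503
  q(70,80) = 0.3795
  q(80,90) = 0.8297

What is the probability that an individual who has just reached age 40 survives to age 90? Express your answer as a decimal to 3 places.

Chaining the interval survival probabilities: (1 − 0.0927) × (1 − 0.1024) × (1 − 0.3503) × (1 − 0.3795) × (1 − 0.8297).
= 0.9073 × 0.8976 × 0.6497 × 0.6205 × 0.1703 = 0.055912.

0.056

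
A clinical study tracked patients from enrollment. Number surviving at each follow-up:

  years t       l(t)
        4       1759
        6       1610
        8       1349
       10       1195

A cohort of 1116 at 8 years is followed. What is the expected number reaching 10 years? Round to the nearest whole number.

989

The relevant probability is 1195/1349 = 0.885841.
Expected number = 1116 × 0.885841 = 989.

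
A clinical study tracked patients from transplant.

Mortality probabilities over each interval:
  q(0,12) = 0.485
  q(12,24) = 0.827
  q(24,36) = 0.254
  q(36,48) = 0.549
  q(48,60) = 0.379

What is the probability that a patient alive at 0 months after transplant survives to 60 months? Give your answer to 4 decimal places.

The overall survival probability is (1 − 0.485) × (1 − 0.827) × (1 − 0.254) × (1 − 0.549) × (1 − 0.379).
= 0.515 × 0.173 × 0.746 × 0.451 × 0.621 = 0.018615.

0.0186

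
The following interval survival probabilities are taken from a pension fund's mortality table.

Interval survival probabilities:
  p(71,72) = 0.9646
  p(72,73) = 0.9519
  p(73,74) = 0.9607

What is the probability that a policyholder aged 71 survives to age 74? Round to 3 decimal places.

The overall survival probability is 0.9646 × 0.9519 × 0.9607.
= 0.882117.

0.882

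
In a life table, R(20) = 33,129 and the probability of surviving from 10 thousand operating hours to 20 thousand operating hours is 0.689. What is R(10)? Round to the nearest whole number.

48083

R(10) = R(20) / p = 33,129 / 0.689 = 48083.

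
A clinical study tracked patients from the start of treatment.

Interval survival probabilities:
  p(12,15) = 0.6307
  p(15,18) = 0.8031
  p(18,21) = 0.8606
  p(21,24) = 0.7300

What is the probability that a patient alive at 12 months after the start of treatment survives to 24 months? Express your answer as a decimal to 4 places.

P(survive 12→24) = 0.6307 × 0.8031 × 0.8606 × 0.7300.
= 0.318212.

0.3182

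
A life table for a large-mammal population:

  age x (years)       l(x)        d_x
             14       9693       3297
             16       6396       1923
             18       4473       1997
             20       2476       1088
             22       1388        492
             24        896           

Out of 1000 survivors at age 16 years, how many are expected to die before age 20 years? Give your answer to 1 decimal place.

612.9

The relevant probability is 1 − 2476/6396 = 0.612883.
Expected number = 1000 × 0.612883 = 612.9.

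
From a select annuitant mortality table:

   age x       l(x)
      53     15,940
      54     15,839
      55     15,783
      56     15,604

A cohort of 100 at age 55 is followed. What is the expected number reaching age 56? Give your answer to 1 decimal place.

98.9

The relevant probability is 15,604/15,783 = 0.988659.
Expected number = 100 × 0.988659 = 98.9.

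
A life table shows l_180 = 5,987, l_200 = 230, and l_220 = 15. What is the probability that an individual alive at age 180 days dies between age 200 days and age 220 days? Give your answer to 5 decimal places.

0.03591

This is the probability of reaching 200 but not 220, conditional on being alive at 180: (l_200 − l_220) / l_180.
= (230 − 15) / 5,987 = 215 / 5,987 = 0.035911.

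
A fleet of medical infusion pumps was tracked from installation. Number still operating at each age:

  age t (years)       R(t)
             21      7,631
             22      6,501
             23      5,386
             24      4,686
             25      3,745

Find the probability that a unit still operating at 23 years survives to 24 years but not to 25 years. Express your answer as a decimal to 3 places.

0.175

This is the probability of reaching 24 but not 25, conditional on being operational at 23: (R(24) − R(25)) / R(23).
= (4,686 − 3,745) / 5,386 = 941 / 5,386 = 0.174712.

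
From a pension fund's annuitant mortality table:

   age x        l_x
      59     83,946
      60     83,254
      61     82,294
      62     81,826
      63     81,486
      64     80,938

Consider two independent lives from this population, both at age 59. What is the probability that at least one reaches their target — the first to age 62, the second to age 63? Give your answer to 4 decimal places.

p₁ = l_62/l_59 = 81,826/83,946 = 0.974746; p₂ = l_63/l_59 = 81,486/83,946 = 0.970695.
P(at least one) = 1 − (1−p₁)(1−p₂) = 1 − 0.025254 × 0.029305 = 0.999260.

0.9993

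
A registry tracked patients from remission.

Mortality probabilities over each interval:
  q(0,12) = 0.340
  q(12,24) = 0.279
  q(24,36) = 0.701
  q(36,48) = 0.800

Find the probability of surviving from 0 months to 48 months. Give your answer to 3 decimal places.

Chaining the interval survival probabilities: (1 − 0.340) × (1 − 0.279) × (1 − 0.701) × (1 − 0.800).
= 0.660 × 0.721 × 0.299 × 0.200 = 0.028456.

0.028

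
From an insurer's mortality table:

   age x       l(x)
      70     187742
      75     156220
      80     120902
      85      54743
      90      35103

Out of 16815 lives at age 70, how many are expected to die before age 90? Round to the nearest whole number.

The relevant probability is 1 − 35103/187742 = 0.813025.
Expected number = 16815 × 0.813025 = 13671.

13671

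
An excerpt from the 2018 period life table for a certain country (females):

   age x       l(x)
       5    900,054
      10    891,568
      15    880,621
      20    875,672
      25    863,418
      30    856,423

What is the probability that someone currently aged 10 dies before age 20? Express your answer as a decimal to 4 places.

0.0178

P(die before 20 | alive at 10) = 1 − l(20)/l(10) = 1 − 875,672/891,568 = (15,896)/891,568 = 0.017829.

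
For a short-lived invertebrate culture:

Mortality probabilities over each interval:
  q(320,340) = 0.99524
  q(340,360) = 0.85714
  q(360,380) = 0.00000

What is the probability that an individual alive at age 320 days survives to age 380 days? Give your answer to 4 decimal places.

The overall survival probability is (1 − 0.99524) × (1 − 0.85714) × (1 − 0.00000).
= 0.00476 × 0.14286 × 1.00000 = 0.000680.

0.0007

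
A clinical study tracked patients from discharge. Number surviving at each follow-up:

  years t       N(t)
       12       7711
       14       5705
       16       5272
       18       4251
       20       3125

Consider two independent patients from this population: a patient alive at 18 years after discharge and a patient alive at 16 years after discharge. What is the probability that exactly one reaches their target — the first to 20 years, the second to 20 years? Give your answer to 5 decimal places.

0.45638

p₁ = N(20)/N(18) = 3125/4251 = 0.735121; p₂ = N(20)/N(16) = 3125/5272 = 0.592754.
P(exactly one) = p₁(1−p₂) + (1−p₁)p₂ = 0.299375 + 0.157008 = 0.456383.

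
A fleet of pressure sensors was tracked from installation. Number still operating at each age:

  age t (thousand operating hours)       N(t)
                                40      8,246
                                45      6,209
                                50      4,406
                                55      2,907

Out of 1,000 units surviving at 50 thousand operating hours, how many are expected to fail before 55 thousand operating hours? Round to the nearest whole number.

The relevant probability is 1 − 2,907/4,406 = 0.340218.
Expected number = 1,000 × 0.340218 = 340.

340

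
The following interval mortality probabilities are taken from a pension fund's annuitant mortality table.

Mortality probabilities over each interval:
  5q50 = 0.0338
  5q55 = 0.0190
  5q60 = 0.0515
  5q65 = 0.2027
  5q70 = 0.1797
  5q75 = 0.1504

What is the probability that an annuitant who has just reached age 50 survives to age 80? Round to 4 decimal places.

0.4996

Survival from 50 to 80 is the product of surviving each interval: (1 − 0.0338) × (1 − 0.0190) × (1 − 0.0515) × (1 − 0.2027) × (1 − 0.1797) × (1 − 0.1504).
= 0.9662 × 0.9810 × 0.9485 × 0.7973 × 0.8203 × 0.8496 = 0.499554.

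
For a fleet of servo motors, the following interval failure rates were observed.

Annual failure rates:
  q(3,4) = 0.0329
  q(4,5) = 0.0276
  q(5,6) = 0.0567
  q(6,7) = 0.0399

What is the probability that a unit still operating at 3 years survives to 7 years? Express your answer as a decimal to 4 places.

0.8517

Chaining the interval survival probabilities: (1 − 0.0329) × (1 − 0.0276) × (1 − 0.0567) × (1 − 0.0399).
= 0.9671 × 0.9724 × 0.9433 × 0.9601 = 0.851692.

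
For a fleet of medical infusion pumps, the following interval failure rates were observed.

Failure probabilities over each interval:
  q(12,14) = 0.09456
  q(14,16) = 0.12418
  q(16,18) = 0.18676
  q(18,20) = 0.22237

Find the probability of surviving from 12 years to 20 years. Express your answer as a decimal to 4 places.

The overall survival probability is (1 − 0.09456) × (1 − 0.12418) × (1 − 0.18676) × (1 − 0.22237).
= 0.90544 × 0.87582 × 0.81324 × 0.77763 = 0.501495.

0.5015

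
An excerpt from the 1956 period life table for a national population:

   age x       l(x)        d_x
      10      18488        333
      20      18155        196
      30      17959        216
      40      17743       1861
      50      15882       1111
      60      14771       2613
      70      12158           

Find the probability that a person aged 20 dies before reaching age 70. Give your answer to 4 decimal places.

P(die before 70 | alive at 20) = 1 − l(70)/l(20) = 1 − 12158/18155 = (5997)/18155 = 0.330322.

0.3303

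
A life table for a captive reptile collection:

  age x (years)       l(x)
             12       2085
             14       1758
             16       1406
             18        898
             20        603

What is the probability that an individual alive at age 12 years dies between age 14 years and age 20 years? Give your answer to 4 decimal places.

0.5540

This is the probability of reaching 14 but not 20, conditional on being alive at 12: (l(14) − l(20)) / l(12).
= (1758 − 603) / 2085 = 1155 / 2085 = 0.553957.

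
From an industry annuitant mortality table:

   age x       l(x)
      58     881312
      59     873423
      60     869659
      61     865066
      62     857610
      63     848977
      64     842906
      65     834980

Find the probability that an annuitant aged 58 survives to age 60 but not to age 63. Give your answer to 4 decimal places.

0.0235

This is the probability of reaching 60 but not 63, conditional on being alive at 58: (l(60) − l(63)) / l(58).
= (869659 − 848977) / 881312 = 20682 / 881312 = 0.023467.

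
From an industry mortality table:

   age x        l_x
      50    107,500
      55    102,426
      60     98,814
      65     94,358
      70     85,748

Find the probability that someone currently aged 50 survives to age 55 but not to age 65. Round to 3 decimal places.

This is the probability of reaching 55 but not 65, conditional on being alive at 50: (l_55 − l_65) / l_50.
= (102,426 − 94,358) / 107,500 = 8,068 / 107,500 = 0.075051.

0.075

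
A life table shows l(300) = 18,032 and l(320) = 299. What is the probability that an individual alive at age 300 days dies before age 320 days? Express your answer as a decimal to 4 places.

P(die before 320 | alive at 300) = 1 − l(320)/l(300) = 1 − 299/18,032 = (17,733)/18,032 = 0.983418.

0.9834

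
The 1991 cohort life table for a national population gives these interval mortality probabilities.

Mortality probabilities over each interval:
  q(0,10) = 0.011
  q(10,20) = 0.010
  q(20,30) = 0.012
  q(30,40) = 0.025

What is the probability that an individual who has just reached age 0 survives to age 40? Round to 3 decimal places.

Survival from 0 to 40 is the product of surviving each interval: (1 − 0.011) × (1 − 0.010) × (1 − 0.012) × (1 − 0.025).
= 0.989 × 0.990 × 0.988 × 0.975 = 0.943177.

0.943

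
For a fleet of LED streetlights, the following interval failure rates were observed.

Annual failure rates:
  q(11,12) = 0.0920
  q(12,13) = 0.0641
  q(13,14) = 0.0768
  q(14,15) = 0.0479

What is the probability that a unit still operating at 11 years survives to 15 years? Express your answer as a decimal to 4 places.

0.7470

P(survive 11→15) = (1 − 0.0920) × (1 − 0.0641) × (1 − 0.0768) × (1 − 0.0479).
= 0.9080 × 0.9359 × 0.9232 × 0.9521 = 0.746954.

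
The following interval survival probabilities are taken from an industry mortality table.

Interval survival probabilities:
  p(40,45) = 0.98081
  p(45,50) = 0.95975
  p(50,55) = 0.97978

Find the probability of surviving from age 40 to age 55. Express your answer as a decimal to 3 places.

0.922

The overall survival probability is 0.98081 × 0.95975 × 0.97978.
= 0.922299.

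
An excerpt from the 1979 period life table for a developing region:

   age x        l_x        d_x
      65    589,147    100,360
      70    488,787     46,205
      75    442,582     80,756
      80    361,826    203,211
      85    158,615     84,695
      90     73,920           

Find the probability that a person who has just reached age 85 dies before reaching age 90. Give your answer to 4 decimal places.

P(die before 90 | alive at 85) = 1 − l_90/l_85 = 1 − 73,920/158,615 = (84,695)/158,615 = 0.533966.

0.5340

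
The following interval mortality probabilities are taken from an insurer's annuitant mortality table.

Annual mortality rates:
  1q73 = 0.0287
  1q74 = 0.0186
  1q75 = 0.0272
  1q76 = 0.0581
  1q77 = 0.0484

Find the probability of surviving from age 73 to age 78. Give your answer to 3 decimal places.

5p73 = (1 − 0.0287) × (1 − 0.0186) × (1 − 0.0272) × (1 − 0.0581) × (1 − 0.0484).
= 0.9713 × 0.9814 × 0.9728 × 0.9419 × 0.9516 = 0.831155.

0.831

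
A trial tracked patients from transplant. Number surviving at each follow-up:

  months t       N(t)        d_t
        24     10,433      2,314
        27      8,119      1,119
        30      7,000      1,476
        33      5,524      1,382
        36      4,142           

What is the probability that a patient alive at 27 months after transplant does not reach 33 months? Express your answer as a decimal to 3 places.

0.320

P(die before 33 | alive at 27) = 1 − N(33)/N(27) = 1 − 5,524/8,119 = (2,595)/8,119 = 0.319621.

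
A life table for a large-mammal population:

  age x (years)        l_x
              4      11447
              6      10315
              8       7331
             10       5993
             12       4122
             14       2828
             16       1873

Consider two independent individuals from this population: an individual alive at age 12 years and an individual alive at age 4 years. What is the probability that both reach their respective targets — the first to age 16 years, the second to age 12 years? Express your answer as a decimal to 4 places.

p₁ = l_16/l_12 = 1873/4122 = 0.454391; p₂ = l_12/l_4 = 4122/11447 = 0.360094.
P(both) = p₁ × p₂ = 0.454391 × 0.360094 = 0.163623.

0.1636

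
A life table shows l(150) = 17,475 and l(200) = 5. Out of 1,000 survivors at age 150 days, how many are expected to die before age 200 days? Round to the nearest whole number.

The relevant probability is 1 − 5/17,475 = 0.999714.
Expected number = 1,000 × 0.999714 = 1000.

1000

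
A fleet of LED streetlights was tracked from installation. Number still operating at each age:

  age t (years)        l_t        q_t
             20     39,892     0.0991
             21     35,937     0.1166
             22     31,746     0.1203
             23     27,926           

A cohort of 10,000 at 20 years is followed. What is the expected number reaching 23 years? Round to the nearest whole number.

7000

The relevant probability is 27,926/39,892 = 0.700040.
Expected number = 10,000 × 0.700040 = 7000.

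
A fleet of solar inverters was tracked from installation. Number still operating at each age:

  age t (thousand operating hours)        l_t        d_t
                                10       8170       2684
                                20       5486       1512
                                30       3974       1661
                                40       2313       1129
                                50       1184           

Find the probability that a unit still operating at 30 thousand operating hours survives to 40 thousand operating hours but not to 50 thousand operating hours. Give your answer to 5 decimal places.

0.28410

This is the probability of reaching 40 but not 50, conditional on being operational at 30: (l_40 − l_50) / l_30.
= (2313 − 1184) / 3974 = 1129 / 3974 = 0.284097.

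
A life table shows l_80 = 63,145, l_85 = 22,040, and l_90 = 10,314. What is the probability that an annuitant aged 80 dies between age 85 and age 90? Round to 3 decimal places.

This is the probability of reaching 85 but not 90, conditional on being alive at 80: (l_85 − l_90) / l_80.
= (22,040 − 10,314) / 63,145 = 11,726 / 63,145 = 0.185700.

0.186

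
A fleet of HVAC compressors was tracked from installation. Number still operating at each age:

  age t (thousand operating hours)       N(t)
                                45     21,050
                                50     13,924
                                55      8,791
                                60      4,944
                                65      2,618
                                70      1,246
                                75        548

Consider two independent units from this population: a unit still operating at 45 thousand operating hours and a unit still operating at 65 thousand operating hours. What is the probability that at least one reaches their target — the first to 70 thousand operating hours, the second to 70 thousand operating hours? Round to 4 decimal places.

p₁ = N(70)/N(45) = 1,246/21,050 = 0.059192; p₂ = N(70)/N(65) = 1,246/2,618 = 0.475936.
P(at least one) = 1 − (1−p₁)(1−p₂) = 1 − 0.940808 × 0.524064 = 0.506956.

0.5070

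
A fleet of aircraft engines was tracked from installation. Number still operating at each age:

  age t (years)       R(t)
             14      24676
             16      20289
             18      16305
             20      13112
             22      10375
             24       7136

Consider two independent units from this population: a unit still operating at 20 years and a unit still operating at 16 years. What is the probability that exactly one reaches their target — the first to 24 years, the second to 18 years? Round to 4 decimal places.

p₁ = R(24)/R(20) = 7136/13112 = 0.544234; p₂ = R(18)/R(16) = 16305/20289 = 0.803637.
P(exactly one) = p₁(1−p₂) + (1−p₁)p₂ = 0.106867 + 0.366270 = 0.473138.

0.4731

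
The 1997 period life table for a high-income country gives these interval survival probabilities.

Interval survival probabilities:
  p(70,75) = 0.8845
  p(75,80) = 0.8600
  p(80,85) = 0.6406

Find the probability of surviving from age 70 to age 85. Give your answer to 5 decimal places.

The overall survival probability is 0.8845 × 0.8600 × 0.6406.
= 0.487285.

0.48729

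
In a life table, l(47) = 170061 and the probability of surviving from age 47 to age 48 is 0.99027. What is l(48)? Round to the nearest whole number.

l(48) = l(47) × p = 170061 × 0.99027 = 168406.

168406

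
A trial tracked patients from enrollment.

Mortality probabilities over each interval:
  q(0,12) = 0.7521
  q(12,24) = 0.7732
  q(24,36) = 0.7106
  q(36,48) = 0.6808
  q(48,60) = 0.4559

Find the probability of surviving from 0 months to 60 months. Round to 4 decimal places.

0.0028

The overall survival probability is (1 − 0.7521) × (1 − 0.7732) × (1 − 0.7106) × (1 − 0.6808) × (1 − 0.4559).
= 0.2479 × 0.2268 × 0.2894 × 0.3192 × 0.5441 = 0.002826.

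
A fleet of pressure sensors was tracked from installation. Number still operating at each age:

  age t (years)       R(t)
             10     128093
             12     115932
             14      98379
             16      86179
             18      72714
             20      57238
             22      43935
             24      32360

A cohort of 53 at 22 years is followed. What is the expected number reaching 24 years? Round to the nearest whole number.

The relevant probability is 32360/43935 = 0.736543.
Expected number = 53 × 0.736543 = 39.

39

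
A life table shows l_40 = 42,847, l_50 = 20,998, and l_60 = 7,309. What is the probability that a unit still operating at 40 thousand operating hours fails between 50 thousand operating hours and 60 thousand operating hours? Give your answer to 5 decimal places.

0.31949

This is the probability of reaching 50 but not 60, conditional on being operational at 40: (l_50 − l_60) / l_40.
= (20,998 − 7,309) / 42,847 = 13,689 / 42,847 = 0.319486.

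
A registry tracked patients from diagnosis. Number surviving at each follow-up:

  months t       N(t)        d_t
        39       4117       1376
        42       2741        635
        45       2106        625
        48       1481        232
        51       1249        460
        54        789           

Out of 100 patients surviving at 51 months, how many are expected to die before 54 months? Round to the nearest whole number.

The relevant probability is 1 − 789/1249 = 0.368295.
Expected number = 100 × 0.368295 = 37.

37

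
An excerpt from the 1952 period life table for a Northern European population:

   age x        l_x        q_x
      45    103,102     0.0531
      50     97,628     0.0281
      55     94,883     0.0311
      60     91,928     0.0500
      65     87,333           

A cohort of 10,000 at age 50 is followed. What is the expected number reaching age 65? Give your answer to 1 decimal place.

8945.5

The relevant probability is 87,333/97,628 = 0.894549.
Expected number = 10,000 × 0.894549 = 8945.5.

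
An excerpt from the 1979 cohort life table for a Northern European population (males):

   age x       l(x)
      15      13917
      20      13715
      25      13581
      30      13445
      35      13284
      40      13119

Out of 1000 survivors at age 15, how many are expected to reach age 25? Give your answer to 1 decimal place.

975.9

The relevant probability is 13581/13917 = 0.975857.
Expected number = 1000 × 0.975857 = 975.9.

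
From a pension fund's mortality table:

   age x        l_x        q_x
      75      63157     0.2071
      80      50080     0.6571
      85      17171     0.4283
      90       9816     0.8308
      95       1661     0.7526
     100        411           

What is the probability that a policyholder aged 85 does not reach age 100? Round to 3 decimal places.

0.976

P(die before 100 | alive at 85) = 1 − l_100/l_85 = 1 − 411/17171 = (16760)/17171 = 0.976064.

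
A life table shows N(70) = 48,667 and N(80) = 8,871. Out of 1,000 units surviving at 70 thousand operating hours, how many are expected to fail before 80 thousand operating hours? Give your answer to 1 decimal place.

817.7

The relevant probability is 1 − 8,871/48,667 = 0.817720.
Expected number = 1,000 × 0.817720 = 817.7.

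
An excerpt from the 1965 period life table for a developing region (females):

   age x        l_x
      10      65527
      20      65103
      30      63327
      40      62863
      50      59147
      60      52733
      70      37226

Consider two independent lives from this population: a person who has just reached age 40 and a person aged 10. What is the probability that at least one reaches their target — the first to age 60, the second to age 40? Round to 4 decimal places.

0.9934

p₁ = l_60/l_40 = 52733/62863 = 0.838856; p₂ = l_40/l_10 = 62863/65527 = 0.959345.
P(at least one) = 1 − (1−p₁)(1−p₂) = 1 − 0.161144 × 0.040655 = 0.993449.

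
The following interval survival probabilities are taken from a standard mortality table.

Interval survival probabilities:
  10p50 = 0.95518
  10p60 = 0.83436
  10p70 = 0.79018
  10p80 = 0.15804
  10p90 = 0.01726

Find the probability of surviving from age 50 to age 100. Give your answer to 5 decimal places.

Chaining the interval survival probabilities: 0.95518 × 0.83436 × 0.79018 × 0.15804 × 0.01726.
= 0.001718.

0.00172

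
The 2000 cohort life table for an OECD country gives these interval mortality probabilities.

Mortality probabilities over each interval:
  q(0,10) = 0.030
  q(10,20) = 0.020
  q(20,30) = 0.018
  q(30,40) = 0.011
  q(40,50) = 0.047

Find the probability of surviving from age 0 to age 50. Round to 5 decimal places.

The overall survival probability is (1 − 0.030) × (1 − 0.020) × (1 − 0.018) × (1 − 0.011) × (1 − 0.047).
= 0.970 × 0.980 × 0.982 × 0.989 × 0.953 = 0.879829.

0.87983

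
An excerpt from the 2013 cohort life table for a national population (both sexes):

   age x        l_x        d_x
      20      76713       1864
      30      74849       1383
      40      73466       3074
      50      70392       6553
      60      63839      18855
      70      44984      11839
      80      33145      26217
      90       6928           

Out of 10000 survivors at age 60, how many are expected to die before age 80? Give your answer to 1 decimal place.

The relevant probability is 1 − 33145/63839 = 0.480803.
Expected number = 10000 × 0.480803 = 4808.0.

4808.0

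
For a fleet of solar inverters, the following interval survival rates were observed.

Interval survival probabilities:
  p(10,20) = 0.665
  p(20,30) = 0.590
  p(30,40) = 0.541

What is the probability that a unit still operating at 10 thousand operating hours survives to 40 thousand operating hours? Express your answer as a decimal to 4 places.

0.2123

P(survive 10→40) = 0.665 × 0.590 × 0.541.
= 0.212261.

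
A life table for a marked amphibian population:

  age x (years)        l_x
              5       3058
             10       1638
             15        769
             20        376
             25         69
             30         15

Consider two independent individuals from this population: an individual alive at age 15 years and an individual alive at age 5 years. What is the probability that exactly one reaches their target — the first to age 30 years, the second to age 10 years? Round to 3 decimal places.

p₁ = l_30/l_15 = 15/769 = 0.019506; p₂ = l_10/l_5 = 1638/3058 = 0.535644.
P(exactly one) = p₁(1−p₂) + (1−p₁)p₂ = 0.009058 + 0.525196 = 0.534253.

0.534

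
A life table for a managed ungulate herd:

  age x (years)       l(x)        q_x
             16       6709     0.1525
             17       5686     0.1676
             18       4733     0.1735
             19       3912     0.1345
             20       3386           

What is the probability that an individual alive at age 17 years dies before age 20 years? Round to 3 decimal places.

P(die before 20 | alive at 17) = 1 − l(20)/l(17) = 1 − 3386/5686 = (2300)/5686 = 0.404502.

0.405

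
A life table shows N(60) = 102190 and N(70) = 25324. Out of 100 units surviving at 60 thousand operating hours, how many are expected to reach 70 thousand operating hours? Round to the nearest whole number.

The relevant probability is 25324/102190 = 0.247813.
Expected number = 100 × 0.247813 = 25.

25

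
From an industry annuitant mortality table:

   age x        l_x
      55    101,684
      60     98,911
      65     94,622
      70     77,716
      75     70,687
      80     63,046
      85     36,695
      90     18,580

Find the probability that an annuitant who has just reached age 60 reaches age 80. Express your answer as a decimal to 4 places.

0.6374

We want 20p60 = l_80/l_60.
The conditional survival probability is l_80/l_60 = 63,046/98,911 = 0.637401.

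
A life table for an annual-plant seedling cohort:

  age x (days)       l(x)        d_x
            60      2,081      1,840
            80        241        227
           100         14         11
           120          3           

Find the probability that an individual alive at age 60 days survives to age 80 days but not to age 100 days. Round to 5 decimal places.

This is the probability of reaching 80 but not 100, conditional on being alive at 60: (l(80) − l(100)) / l(60).
= (241 − 14) / 2,081 = 227 / 2,081 = 0.109082.

0.10908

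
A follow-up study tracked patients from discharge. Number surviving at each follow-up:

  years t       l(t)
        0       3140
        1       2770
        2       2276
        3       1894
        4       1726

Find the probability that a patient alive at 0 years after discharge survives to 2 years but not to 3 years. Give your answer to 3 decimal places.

This is the probability of reaching 2 but not 3, conditional on being alive at 0: (l(2) − l(3)) / l(0).
= (2276 − 1894) / 3140 = 382 / 3140 = 0.121656.

0.122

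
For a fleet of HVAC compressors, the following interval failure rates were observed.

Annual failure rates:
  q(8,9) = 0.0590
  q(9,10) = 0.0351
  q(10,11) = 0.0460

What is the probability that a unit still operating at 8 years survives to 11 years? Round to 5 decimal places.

0.86620

Survival from 8 to 11 is the product of surviving each interval: (1 − 0.0590) × (1 − 0.0351) × (1 − 0.0460).
= 0.9410 × 0.9649 × 0.9540 = 0.866204.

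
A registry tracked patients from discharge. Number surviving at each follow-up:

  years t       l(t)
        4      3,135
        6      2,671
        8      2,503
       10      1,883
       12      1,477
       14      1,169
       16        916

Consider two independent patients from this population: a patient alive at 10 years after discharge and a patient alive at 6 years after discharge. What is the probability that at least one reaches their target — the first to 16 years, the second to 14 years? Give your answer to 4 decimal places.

0.7112

p₁ = l(16)/l(10) = 916/1,883 = 0.486458; p₂ = l(14)/l(6) = 1,169/2,671 = 0.437664.
P(at least one) = 1 − (1−p₁)(1−p₂) = 1 − 0.513542 × 0.562336 = 0.711217.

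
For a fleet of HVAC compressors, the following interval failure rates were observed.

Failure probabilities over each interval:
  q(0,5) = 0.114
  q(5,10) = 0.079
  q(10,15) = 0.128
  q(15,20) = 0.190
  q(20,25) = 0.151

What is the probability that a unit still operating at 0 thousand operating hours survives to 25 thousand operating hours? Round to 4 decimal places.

0.4893

Chaining the interval survival probabilities: (1 − 0.114) × (1 − 0.079) × (1 − 0.128) × (1 − 0.190) × (1 − 0.151).
= 0.886 × 0.921 × 0.872 × 0.810 × 0.849 = 0.489331.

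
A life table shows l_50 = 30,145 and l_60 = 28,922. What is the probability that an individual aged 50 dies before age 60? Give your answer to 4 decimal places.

P(die before 60 | alive at 50) = 1 − l_60/l_50 = 1 − 28,922/30,145 = (1,223)/30,145 = 0.040571.

0.0406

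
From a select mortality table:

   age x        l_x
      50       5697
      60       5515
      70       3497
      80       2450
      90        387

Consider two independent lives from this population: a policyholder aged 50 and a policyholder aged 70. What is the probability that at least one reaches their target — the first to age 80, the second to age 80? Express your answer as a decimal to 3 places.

0.829

p₁ = l_80/l_50 = 2450/5697 = 0.430051; p₂ = l_80/l_70 = 2450/3497 = 0.700601.
P(at least one) = 1 − (1−p₁)(1−p₂) = 1 − 0.569949 × 0.299399 = 0.829358.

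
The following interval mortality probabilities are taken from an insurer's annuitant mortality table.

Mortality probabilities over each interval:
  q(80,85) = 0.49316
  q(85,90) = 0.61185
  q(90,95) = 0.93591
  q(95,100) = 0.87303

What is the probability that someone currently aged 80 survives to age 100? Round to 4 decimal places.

0.0016

P(survive 80→100) = (1 − 0.49316) × (1 − 0.61185) × (1 − 0.93591) × (1 − 0.87303).
= 0.50684 × 0.38815 × 0.06409 × 0.12697 = 0.001601.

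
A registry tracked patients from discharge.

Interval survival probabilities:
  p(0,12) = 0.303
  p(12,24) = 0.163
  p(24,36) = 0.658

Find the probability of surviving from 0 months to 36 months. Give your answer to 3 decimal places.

P(survive 0→36) = 0.303 × 0.163 × 0.658.
= 0.032498.

0.032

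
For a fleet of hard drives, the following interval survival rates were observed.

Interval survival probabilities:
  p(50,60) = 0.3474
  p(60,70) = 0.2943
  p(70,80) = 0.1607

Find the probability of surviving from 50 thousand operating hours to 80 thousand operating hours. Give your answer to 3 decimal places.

0.016

Survival from 50 to 80 is the product of surviving each interval: 0.3474 × 0.2943 × 0.1607.
= 0.016430.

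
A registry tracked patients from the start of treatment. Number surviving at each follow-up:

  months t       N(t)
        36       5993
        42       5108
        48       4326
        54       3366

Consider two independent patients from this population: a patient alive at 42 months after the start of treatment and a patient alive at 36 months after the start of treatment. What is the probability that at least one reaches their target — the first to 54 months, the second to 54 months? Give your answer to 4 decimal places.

p₁ = N(54)/N(42) = 3366/5108 = 0.658966; p₂ = N(54)/N(36) = 3366/5993 = 0.561655.
P(at least one) = 1 − (1−p₁)(1−p₂) = 1 − 0.341034 × 0.438345 = 0.850509.

0.8505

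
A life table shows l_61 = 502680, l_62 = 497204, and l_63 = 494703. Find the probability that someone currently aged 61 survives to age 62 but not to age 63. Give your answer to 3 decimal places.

0.005

We want 1|1q61 = (l_62 − l_63)/l_61.
This is the probability of reaching 62 but not 63, conditional on being alive at 61: (l_62 − l_63) / l_61.
= (497204 − 494703) / 502680 = 2501 / 502680 = 0.004975.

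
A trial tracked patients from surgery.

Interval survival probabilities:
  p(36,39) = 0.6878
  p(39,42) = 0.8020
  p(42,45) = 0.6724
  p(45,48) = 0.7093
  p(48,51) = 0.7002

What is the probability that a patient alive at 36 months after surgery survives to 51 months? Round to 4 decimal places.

Chaining the interval survival probabilities: 0.6878 × 0.8020 × 0.6724 × 0.7093 × 0.7002.
= 0.184211.

0.1842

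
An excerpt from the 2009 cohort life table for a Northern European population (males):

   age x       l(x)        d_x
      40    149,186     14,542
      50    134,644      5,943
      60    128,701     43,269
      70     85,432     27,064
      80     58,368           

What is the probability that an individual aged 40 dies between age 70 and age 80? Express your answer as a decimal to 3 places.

This is the probability of reaching 70 but not 80, conditional on being alive at 40: (l(70) − l(80)) / l(40).
= (85,432 − 58,368) / 149,186 = 27,064 / 149,186 = 0.181411.

0.181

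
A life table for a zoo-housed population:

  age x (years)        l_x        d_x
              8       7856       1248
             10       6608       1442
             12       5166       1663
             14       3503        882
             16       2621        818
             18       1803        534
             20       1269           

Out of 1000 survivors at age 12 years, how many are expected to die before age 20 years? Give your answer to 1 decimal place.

754.4

The relevant probability is 1 − 1269/5166 = 0.754355.
Expected number = 1000 × 0.754355 = 754.4.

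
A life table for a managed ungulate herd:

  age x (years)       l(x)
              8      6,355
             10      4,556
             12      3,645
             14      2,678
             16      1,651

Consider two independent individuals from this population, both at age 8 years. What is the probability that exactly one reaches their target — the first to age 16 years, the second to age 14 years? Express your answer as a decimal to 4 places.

p₁ = l(16)/l(8) = 1,651/6,355 = 0.259795; p₂ = l(14)/l(8) = 2,678/6,355 = 0.421400.
P(exactly one) = p₁(1−p₂) + (1−p₁)p₂ = 0.150317 + 0.311922 = 0.462240.

0.4622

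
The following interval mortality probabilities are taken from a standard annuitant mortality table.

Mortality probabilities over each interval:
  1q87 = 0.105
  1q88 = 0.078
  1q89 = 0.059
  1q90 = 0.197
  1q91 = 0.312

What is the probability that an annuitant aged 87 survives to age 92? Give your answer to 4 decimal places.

The overall survival probability is (1 − 0.105) × (1 − 0.078) × (1 − 0.059) × (1 − 0.197) × (1 − 0.312).
= 0.895 × 0.922 × 0.941 × 0.803 × 0.688 = 0.428990.

0.4290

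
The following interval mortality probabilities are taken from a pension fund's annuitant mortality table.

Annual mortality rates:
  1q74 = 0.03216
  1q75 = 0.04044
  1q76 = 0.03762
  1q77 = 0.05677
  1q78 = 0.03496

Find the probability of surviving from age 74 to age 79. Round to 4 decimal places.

Survival from 74 to 79 is the product of surviving each interval: (1 − 0.03216) × (1 − 0.04044) × (1 − 0.03762) × (1 − 0.05677) × (1 − 0.03496).
= 0.96784 × 0.95956 × 0.96238 × 0.94323 × 0.96504 = 0.813552.

0.8136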